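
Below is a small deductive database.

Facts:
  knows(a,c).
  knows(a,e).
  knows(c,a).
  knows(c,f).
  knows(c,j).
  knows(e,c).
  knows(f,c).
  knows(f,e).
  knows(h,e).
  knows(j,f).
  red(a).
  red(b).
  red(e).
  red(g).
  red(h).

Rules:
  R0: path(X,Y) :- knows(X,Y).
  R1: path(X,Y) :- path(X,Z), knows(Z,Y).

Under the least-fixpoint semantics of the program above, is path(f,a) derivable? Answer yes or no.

round 1: derive path(a,c) via R0 from knows(a,c)
round 1: derive path(a,e) via R0 from knows(a,e)
round 1: derive path(c,a) via R0 from knows(c,a)
round 1: derive path(c,f) via R0 from knows(c,f)
round 1: derive path(c,j) via R0 from knows(c,j)
round 1: derive path(e,c) via R0 from knows(e,c)
round 1: derive path(f,c) via R0 from knows(f,c)
round 1: derive path(f,e) via R0 from knows(f,e)
round 1: derive path(h,e) via R0 from knows(h,e)
round 1: derive path(j,f) via R0 from knows(j,f)
round 2: derive path(a,a) via R1 from path(a,c), knows(c,a)
round 2: derive path(a,f) via R1 from path(a,c), knows(c,f)
round 2: derive path(a,j) via R1 from path(a,c), knows(c,j)
round 2: derive path(c,c) via R1 from path(c,a), knows(a,c)
round 2: derive path(c,e) via R1 from path(c,a), knows(a,e)
round 2: derive path(e,a) via R1 from path(e,c), knows(c,a)
round 2: derive path(e,f) via R1 from path(e,c), knows(c,f)
round 2: derive path(e,j) via R1 from path(e,c), knows(c,j)
round 2: derive path(f,a) via R1 from path(f,c), knows(c,a)
round 2: derive path(f,f) via R1 from path(f,c), knows(c,f)
round 2: derive path(f,j) via R1 from path(f,c), knows(c,j)
round 2: derive path(h,c) via R1 from path(h,e), knows(e,c)
round 2: derive path(j,c) via R1 from path(j,f), knows(f,c)
round 2: derive path(j,e) via R1 from path(j,f), knows(f,e)
round 3: derive path(e,e) via R1 from path(e,a), knows(a,e)
round 3: derive path(h,a) via R1 from path(h,c), knows(c,a)
round 3: derive path(h,f) via R1 from path(h,c), knows(c,f)
round 3: derive path(h,j) via R1 from path(h,c), knows(c,j)
round 3: derive path(j,a) via R1 from path(j,c), knows(c,a)
round 3: derive path(j,j) via R1 from path(j,c), knows(c,j)

yes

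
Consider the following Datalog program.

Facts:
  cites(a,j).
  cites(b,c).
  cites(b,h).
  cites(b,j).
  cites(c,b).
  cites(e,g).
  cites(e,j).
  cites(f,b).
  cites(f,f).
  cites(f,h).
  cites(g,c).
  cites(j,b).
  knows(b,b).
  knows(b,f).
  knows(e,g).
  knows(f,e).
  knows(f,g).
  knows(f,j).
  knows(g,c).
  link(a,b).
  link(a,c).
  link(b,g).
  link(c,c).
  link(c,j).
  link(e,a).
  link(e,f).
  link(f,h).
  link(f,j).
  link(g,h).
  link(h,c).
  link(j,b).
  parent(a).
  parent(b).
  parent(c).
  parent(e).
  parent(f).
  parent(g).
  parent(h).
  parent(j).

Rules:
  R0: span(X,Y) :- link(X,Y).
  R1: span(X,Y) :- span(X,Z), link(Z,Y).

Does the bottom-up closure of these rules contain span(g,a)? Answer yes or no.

round 1: derive span(a,b) via R0 from link(a,b)
round 1: derive span(a,c) via R0 from link(a,c)
round 1: derive span(b,g) via R0 from link(b,g)
round 1: derive span(c,c) via R0 from link(c,c)
round 1: derive span(c,j) via R0 from link(c,j)
round 1: derive span(e,a) via R0 from link(e,a)
round 1: derive span(e,f) via R0 from link(e,f)
round 1: derive span(f,h) via R0 from link(f,h)
round 1: derive span(f,j) via R0 from link(f,j)
round 1: derive span(g,h) via R0 from link(g,h)
round 1: derive span(h,c) via R0 from link(h,c)
round 1: derive span(j,b) via R0 from link(j,b)
round 2: derive span(a,g) via R1 from span(a,b), link(b,g)
round 2: derive span(a,j) via R1 from span(a,c), link(c,j)
round 2: derive span(b,h) via R1 from span(b,g), link(g,h)
round 2: derive span(c,b) via R1 from span(c,j), link(j,b)
round 2: derive span(e,b) via R1 from span(e,a), link(a,b)
round 2: derive span(e,c) via R1 from span(e,a), link(a,c)
round 2: derive span(e,h) via R1 from span(e,f), link(f,h)
round 2: derive span(e,j) via R1 from span(e,f), link(f,j)
round 2: derive span(f,b) via R1 from span(f,j), link(j,b)
round 2: derive span(f,c) via R1 from span(f,h), link(h,c)
round 2: derive span(g,c) via R1 from span(g,h), link(h,c)
round 2: derive span(h,j) via R1 from span(h,c), link(c,j)
round 2: derive span(j,g) via R1 from span(j,b), link(b,g)
round 3: derive span(a,h) via R1 from span(a,g), link(g,h)
round 3: derive span(b,c) via R1 from span(b,h), link(h,c)
round 3: derive span(c,g) via R1 from span(c,b), link(b,g)
round 3: derive span(e,g) via R1 from span(e,b), link(b,g)
round 3: derive span(f,g) via R1 from span(f,b), link(b,g)
round 3: derive span(g,j) via R1 from span(g,c), link(c,j)
round 3: derive span(h,b) via R1 from span(h,j), link(j,b)
round 3: derive span(j,h) via R1 from span(j,g), link(g,h)
round 4: derive span(b,j) via R1 from span(b,c), link(c,j)
round 4: derive span(c,h) via R1 from span(c,g), link(g,h)
round 4: derive span(g,b) via R1 from span(g,j), link(j,b)
round 4: derive span(h,g) via R1 from span(h,b), link(b,g)
round 4: derive span(j,c) via R1 from span(j,h), link(h,c)
round 5: derive span(b,b) via R1 from span(b,j), link(j,b)
round 5: derive span(g,g) via R1 from span(g,b), link(b,g)
round 5: derive span(h,h) via R1 from span(h,g), link(g,h)
round 5: derive span(j,j) via R1 from span(j,c), link(c,j)

no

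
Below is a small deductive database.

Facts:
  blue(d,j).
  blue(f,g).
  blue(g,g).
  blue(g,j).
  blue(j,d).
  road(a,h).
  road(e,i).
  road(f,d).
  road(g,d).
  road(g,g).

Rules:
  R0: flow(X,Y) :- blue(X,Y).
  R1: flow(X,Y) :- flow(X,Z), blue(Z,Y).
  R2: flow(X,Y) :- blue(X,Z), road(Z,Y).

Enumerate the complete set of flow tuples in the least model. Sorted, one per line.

round 1: derive flow(d,j) via R0 from blue(d,j)
round 1: derive flow(f,g) via R0 from blue(f,g)
round 1: derive flow(g,g) via R0 from blue(g,g)
round 1: derive flow(g,j) via R0 from blue(g,j)
round 1: derive flow(j,d) via R0 from blue(j,d)
round 1: derive flow(f,d) via R2 from blue(f,g), road(g,d)
round 1: derive flow(g,d) via R2 from blue(g,g), road(g,d)
round 2: derive flow(d,d) via R1 from flow(d,j), blue(j,d)
round 2: derive flow(f,j) via R1 from flow(f,d), blue(d,j)
round 2: derive flow(j,j) via R1 from flow(j,d), blue(d,j)

flow(d,d)
flow(d,j)
flow(f,d)
flow(f,g)
flow(f,j)
flow(g,d)
flow(g,g)
flow(g,j)
flow(j,d)
flow(j,j)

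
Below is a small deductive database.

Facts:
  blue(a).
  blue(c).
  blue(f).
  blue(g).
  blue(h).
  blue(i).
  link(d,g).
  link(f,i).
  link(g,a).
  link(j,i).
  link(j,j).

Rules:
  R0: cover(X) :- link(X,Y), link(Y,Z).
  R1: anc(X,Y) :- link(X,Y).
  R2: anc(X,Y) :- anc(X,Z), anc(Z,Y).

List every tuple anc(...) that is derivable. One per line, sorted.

round 1: derive anc(d,g) via R1 from link(d,g)
round 1: derive anc(f,i) via R1 from link(f,i)
round 1: derive anc(g,a) via R1 from link(g,a)
round 1: derive anc(j,i) via R1 from link(j,i)
round 1: derive anc(j,j) via R1 from link(j,j)
round 2: derive anc(d,a) via R2 from anc(d,g), anc(g,a)

anc(d,a)
anc(d,g)
anc(f,i)
anc(g,a)
anc(j,i)
anc(j,j)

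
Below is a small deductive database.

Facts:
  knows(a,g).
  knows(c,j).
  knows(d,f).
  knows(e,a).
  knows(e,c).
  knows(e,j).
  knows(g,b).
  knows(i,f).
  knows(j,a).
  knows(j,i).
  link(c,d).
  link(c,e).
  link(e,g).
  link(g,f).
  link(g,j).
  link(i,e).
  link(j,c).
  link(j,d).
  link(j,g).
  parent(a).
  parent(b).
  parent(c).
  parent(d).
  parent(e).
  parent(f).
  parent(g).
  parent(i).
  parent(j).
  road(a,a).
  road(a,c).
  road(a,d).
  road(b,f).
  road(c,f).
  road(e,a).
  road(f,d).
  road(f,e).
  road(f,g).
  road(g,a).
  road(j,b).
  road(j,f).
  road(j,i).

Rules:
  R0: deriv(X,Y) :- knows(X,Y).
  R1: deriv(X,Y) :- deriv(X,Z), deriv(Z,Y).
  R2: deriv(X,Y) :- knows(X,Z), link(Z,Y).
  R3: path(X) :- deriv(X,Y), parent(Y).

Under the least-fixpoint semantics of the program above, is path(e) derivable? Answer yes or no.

round 1: derive deriv(a,g) via R0 from knows(a,g)
round 1: derive deriv(c,j) via R0 from knows(c,j)
round 1: derive deriv(d,f) via R0 from knows(d,f)
round 1: derive deriv(e,a) via R0 from knows(e,a)
round 1: derive deriv(e,c) via R0 from knows(e,c)
round 1: derive deriv(e,j) via R0 from knows(e,j)
round 1: derive deriv(g,b) via R0 from knows(g,b)
round 1: derive deriv(i,f) via R0 from knows(i,f)
round 1: derive deriv(j,a) via R0 from knows(j,a)
round 1: derive deriv(j,i) via R0 from knows(j,i)
round 1: derive deriv(a,f) via R2 from knows(a,g), link(g,f)
round 1: derive deriv(a,j) via R2 from knows(a,g), link(g,j)
round 1: derive deriv(c,c) via R2 from knows(c,j), link(j,c)
round 1: derive deriv(c,d) via R2 from knows(c,j), link(j,d)
round 1: derive deriv(c,g) via R2 from knows(c,j), link(j,g)
round 1: derive deriv(e,d) via R2 from knows(e,c), link(c,d)
round 1: derive deriv(e,e) via R2 from knows(e,c), link(c,e)
round 1: derive deriv(e,g) via R2 from knows(e,j), link(j,g)
round 1: derive deriv(j,e) via R2 from knows(j,i), link(i,e)
round 2: derive deriv(a,a) via R1 from deriv(a,j), deriv(j,a)
round 2: derive deriv(a,b) via R1 from deriv(a,g), deriv(g,b)
round 2: derive deriv(a,e) via R1 from deriv(a,j), deriv(j,e)
round 2: derive deriv(a,i) via R1 from deriv(a,j), deriv(j,i)
round 2: derive deriv(c,a) via R1 from deriv(c,j), deriv(j,a)
round 2: derive deriv(c,b) via R1 from deriv(c,g), deriv(g,b)
round 2: derive deriv(c,e) via R1 from deriv(c,j), deriv(j,e)
round 2: derive deriv(c,f) via R1 from deriv(c,d), deriv(d,f)
round 2: derive deriv(c,i) via R1 from deriv(c,j), deriv(j,i)
round 2: derive deriv(e,b) via R1 from deriv(e,g), deriv(g,b)
round 2: derive deriv(e,f) via R1 from deriv(e,a), deriv(a,f)
round 2: derive deriv(e,i) via R1 from deriv(e,j), deriv(j,i)
round 2: derive deriv(j,c) via R1 from deriv(j,e), deriv(e,c)
round 2: derive deriv(j,d) via R1 from deriv(j,e), deriv(e,d)
round 2: derive deriv(j,f) via R1 from deriv(j,a), deriv(a,f)
round 2: derive deriv(j,g) via R1 from deriv(j,a), deriv(a,g)
round 2: derive deriv(j,j) via R1 from deriv(j,a), deriv(a,j)
round 2: derive path(a) via R3 from deriv(a,f), parent(f)
round 2: derive path(c) via R3 from deriv(c,c), parent(c)
round 2: derive path(d) via R3 from deriv(d,f), parent(f)
round 2: derive path(e) via R3 from deriv(e,a), parent(a)
round 2: derive path(g) via R3 from deriv(g,b), parent(b)
round 2: derive path(i) via R3 from deriv(i,f), parent(f)
round 2: derive path(j) via R3 from deriv(j,a), parent(a)
round 3: derive deriv(a,c) via R1 from deriv(a,e), deriv(e,c)
round 3: derive deriv(a,d) via R1 from deriv(a,e), deriv(e,d)
round 3: derive deriv(j,b) via R1 from deriv(j,a), deriv(a,b)

yes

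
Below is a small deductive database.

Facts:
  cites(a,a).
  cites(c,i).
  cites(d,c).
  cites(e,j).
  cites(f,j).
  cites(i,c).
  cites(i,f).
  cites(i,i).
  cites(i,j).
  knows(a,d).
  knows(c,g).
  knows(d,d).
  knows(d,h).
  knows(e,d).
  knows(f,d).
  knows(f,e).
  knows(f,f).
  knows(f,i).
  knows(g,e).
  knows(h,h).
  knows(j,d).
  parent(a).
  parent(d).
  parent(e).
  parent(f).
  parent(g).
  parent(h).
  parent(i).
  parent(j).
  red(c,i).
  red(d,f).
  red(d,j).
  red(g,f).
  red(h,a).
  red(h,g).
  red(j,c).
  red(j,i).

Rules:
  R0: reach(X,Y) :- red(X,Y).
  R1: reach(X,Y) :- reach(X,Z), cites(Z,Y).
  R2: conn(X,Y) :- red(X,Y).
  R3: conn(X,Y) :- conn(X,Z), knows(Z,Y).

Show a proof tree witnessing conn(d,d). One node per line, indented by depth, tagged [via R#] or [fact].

round 1: derive conn(c,i) via R2 from red(c,i)
round 1: derive conn(d,f) via R2 from red(d,f)
round 1: derive conn(d,j) via R2 from red(d,j)
round 1: derive conn(g,f) via R2 from red(g,f)
round 1: derive conn(h,a) via R2 from red(h,a)
round 1: derive conn(h,g) via R2 from red(h,g)
round 1: derive conn(j,c) via R2 from red(j,c)
round 1: derive conn(j,i) via R2 from red(j,i)
round 2: derive conn(d,d) via R3 from conn(d,f), knows(f,d)
round 2: derive conn(d,e) via R3 from conn(d,f), knows(f,e)
round 2: derive conn(d,i) via R3 from conn(d,f), knows(f,i)
round 2: derive conn(g,d) via R3 from conn(g,f), knows(f,d)
round 2: derive conn(g,e) via R3 from conn(g,f), knows(f,e)
round 2: derive conn(g,i) via R3 from conn(g,f), knows(f,i)
round 2: derive conn(h,d) via R3 from conn(h,a), knows(a,d)
round 2: derive conn(h,e) via R3 from conn(h,g), knows(g,e)
round 2: derive conn(j,g) via R3 from conn(j,c), knows(c,g)
round 3: derive conn(d,h) via R3 from conn(d,d), knows(d,h)
round 3: derive conn(g,h) via R3 from conn(g,d), knows(d,h)
round 3: derive conn(h,h) via R3 from conn(h,d), knows(d,h)
round 3: derive conn(j,e) via R3 from conn(j,g), knows(g,e)
round 4: derive conn(j,d) via R3 from conn(j,e), knows(e,d)
round 5: derive conn(j,h) via R3 from conn(j,d), knows(d,h)

conn(d,d)  [via R3]
  conn(d,f)  [via R2]
    red(d,f)  [fact]
  knows(f,d)  [fact]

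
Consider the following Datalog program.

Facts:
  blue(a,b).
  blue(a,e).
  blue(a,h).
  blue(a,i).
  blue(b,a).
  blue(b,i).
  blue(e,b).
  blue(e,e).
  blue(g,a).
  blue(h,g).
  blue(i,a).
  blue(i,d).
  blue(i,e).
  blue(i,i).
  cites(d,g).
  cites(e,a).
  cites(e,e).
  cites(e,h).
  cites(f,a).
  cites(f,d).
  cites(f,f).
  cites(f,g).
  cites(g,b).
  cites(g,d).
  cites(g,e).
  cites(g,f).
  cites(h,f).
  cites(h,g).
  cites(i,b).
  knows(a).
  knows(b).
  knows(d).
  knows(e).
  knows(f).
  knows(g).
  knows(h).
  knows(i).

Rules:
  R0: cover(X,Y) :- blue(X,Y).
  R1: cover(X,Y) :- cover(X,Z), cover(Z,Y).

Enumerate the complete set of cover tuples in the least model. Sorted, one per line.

cover(a,a)
cover(a,b)
cover(a,d)
cover(a,e)
cover(a,g)
cover(a,h)
cover(a,i)
cover(b,a)
cover(b,b)
cover(b,d)
cover(b,e)
cover(b,g)
cover(b,h)
cover(b,i)
cover(e,a)
cover(e,b)
cover(e,d)
cover(e,e)
cover(e,g)
cover(e,h)
cover(e,i)
cover(g,a)
cover(g,b)
cover(g,d)
cover(g,e)
cover(g,g)
cover(g,h)
cover(g,i)
cover(h,a)
cover(h,b)
cover(h,d)
cover(h,e)
cover(h,g)
cover(h,h)
cover(h,i)
cover(i,a)
cover(i,b)
cover(i,d)
cover(i,e)
cover(i,g)
cover(i,h)
cover(i,i)

round 1: derive cover(a,b) via R0 from blue(a,b)
round 1: derive cover(a,e) via R0 from blue(a,e)
round 1: derive cover(a,h) via R0 from blue(a,h)
round 1: derive cover(a,i) via R0 from blue(a,i)
round 1: derive cover(b,a) via R0 from blue(b,a)
round 1: derive cover(b,i) via R0 from blue(b,i)
round 1: derive cover(e,b) via R0 from blue(e,b)
round 1: derive cover(e,e) via R0 from blue(e,e)
round 1: derive cover(g,a) via R0 from blue(g,a)
round 1: derive cover(h,g) via R0 from blue(h,g)
round 1: derive cover(i,a) via R0 from blue(i,a)
round 1: derive cover(i,d) via R0 from blue(i,d)
round 1: derive cover(i,e) via R0 from blue(i,e)
round 1: derive cover(i,i) via R0 from blue(i,i)
round 2: derive cover(a,a) via R1 from cover(a,b), cover(b,a)
round 2: derive cover(a,d) via R1 from cover(a,i), cover(i,d)
round 2: derive cover(a,g) via R1 from cover(a,h), cover(h,g)
round 2: derive cover(b,b) via R1 from cover(b,a), cover(a,b)
round 2: derive cover(b,d) via R1 from cover(b,i), cover(i,d)
round 2: derive cover(b,e) via R1 from cover(b,a), cover(a,e)
round 2: derive cover(b,h) via R1 from cover(b,a), cover(a,h)
round 2: derive cover(e,a) via R1 from cover(e,b), cover(b,a)
round 2: derive cover(e,i) via R1 from cover(e,b), cover(b,i)
round 2: derive cover(g,b) via R1 from cover(g,a), cover(a,b)
round 2: derive cover(g,e) via R1 from cover(g,a), cover(a,e)
round 2: derive cover(g,h) via R1 from cover(g,a), cover(a,h)
round 2: derive cover(g,i) via R1 from cover(g,a), cover(a,i)
round 2: derive cover(h,a) via R1 from cover(h,g), cover(g,a)
round 2: derive cover(i,b) via R1 from cover(i,a), cover(a,b)
round 2: derive cover(i,h) via R1 from cover(i,a), cover(a,h)
round 3: derive cover(b,g) via R1 from cover(b,a), cover(a,g)
round 3: derive cover(e,d) via R1 from cover(e,a), cover(a,d)
round 3: derive cover(e,g) via R1 from cover(e,a), cover(a,g)
round 3: derive cover(e,h) via R1 from cover(e,a), cover(a,h)
round 3: derive cover(g,d) via R1 from cover(g,a), cover(a,d)
round 3: derive cover(g,g) via R1 from cover(g,a), cover(a,g)
round 3: derive cover(h,b) via R1 from cover(h,a), cover(a,b)
round 3: derive cover(h,d) via R1 from cover(h,a), cover(a,d)
round 3: derive cover(h,e) via R1 from cover(h,a), cover(a,e)
round 3: derive cover(h,h) via R1 from cover(h,a), cover(a,h)
round 3: derive cover(h,i) via R1 from cover(h,a), cover(a,i)
round 3: derive cover(i,g) via R1 from cover(i,a), cover(a,g)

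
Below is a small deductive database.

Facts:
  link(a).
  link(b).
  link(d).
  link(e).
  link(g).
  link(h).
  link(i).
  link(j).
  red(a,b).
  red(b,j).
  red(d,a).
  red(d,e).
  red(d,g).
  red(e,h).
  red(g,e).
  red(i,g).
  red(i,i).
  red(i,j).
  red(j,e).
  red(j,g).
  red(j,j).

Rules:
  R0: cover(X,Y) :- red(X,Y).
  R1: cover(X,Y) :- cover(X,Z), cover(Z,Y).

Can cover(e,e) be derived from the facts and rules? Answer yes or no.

round 1: derive cover(a,b) via R0 from red(a,b)
round 1: derive cover(b,j) via R0 from red(b,j)
round 1: derive cover(d,a) via R0 from red(d,a)
round 1: derive cover(d,e) via R0 from red(d,e)
round 1: derive cover(d,g) via R0 from red(d,g)
round 1: derive cover(e,h) via R0 from red(e,h)
round 1: derive cover(g,e) via R0 from red(g,e)
round 1: derive cover(i,g) via R0 from red(i,g)
round 1: derive cover(i,i) via R0 from red(i,i)
round 1: derive cover(i,j) via R0 from red(i,j)
round 1: derive cover(j,e) via R0 from red(j,e)
round 1: derive cover(j,g) via R0 from red(j,g)
round 1: derive cover(j,j) via R0 from red(j,j)
round 2: derive cover(a,j) via R1 from cover(a,b), cover(b,j)
round 2: derive cover(b,e) via R1 from cover(b,j), cover(j,e)
round 2: derive cover(b,g) via R1 from cover(b,j), cover(j,g)
round 2: derive cover(d,b) via R1 from cover(d,a), cover(a,b)
round 2: derive cover(d,h) via R1 from cover(d,e), cover(e,h)
round 2: derive cover(g,h) via R1 from cover(g,e), cover(e,h)
round 2: derive cover(i,e) via R1 from cover(i,g), cover(g,e)
round 2: derive cover(j,h) via R1 from cover(j,e), cover(e,h)
round 3: derive cover(a,e) via R1 from cover(a,b), cover(b,e)
round 3: derive cover(a,g) via R1 from cover(a,b), cover(b,g)
round 3: derive cover(a,h) via R1 from cover(a,j), cover(j,h)
round 3: derive cover(b,h) via R1 from cover(b,e), cover(e,h)
round 3: derive cover(d,j) via R1 from cover(d,a), cover(a,j)
round 3: derive cover(i,h) via R1 from cover(i,e), cover(e,h)

no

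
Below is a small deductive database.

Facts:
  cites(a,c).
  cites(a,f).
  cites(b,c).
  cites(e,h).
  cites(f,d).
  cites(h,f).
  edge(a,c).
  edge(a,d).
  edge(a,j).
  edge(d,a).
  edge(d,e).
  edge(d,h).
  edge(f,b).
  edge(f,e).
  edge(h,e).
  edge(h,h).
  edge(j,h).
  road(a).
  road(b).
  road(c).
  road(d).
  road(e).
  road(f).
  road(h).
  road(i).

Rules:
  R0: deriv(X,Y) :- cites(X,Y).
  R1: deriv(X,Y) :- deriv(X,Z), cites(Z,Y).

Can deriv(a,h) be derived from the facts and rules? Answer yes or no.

round 1: derive deriv(a,c) via R0 from cites(a,c)
round 1: derive deriv(a,f) via R0 from cites(a,f)
round 1: derive deriv(b,c) via R0 from cites(b,c)
round 1: derive deriv(e,h) via R0 from cites(e,h)
round 1: derive deriv(f,d) via R0 from cites(f,d)
round 1: derive deriv(h,f) via R0 from cites(h,f)
round 2: derive deriv(a,d) via R1 from deriv(a,f), cites(f,d)
round 2: derive deriv(e,f) via R1 from deriv(e,h), cites(h,f)
round 2: derive deriv(h,d) via R1 from deriv(h,f), cites(f,d)
round 3: derive deriv(e,d) via R1 from deriv(e,f), cites(f,d)

no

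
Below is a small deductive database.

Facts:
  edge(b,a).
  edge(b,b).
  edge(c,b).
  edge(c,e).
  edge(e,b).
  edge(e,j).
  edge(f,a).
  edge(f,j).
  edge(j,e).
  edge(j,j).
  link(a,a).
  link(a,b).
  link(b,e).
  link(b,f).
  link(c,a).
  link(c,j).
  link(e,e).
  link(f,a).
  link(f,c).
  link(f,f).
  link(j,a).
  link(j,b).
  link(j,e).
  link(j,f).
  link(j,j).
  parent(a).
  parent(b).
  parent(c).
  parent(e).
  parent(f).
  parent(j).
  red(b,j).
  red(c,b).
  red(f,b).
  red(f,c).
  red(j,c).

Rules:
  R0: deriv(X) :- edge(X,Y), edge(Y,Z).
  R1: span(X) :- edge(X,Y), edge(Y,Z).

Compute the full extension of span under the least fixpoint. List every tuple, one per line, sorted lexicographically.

round 1: derive span(b) via R1 from edge(b,b), edge(b,a)
round 1: derive span(c) via R1 from edge(c,b), edge(b,a)
round 1: derive span(e) via R1 from edge(e,b), edge(b,a)
round 1: derive span(f) via R1 from edge(f,j), edge(j,e)
round 1: derive span(j) via R1 from edge(j,e), edge(e,b)

span(b)
span(c)
span(e)
span(f)
span(j)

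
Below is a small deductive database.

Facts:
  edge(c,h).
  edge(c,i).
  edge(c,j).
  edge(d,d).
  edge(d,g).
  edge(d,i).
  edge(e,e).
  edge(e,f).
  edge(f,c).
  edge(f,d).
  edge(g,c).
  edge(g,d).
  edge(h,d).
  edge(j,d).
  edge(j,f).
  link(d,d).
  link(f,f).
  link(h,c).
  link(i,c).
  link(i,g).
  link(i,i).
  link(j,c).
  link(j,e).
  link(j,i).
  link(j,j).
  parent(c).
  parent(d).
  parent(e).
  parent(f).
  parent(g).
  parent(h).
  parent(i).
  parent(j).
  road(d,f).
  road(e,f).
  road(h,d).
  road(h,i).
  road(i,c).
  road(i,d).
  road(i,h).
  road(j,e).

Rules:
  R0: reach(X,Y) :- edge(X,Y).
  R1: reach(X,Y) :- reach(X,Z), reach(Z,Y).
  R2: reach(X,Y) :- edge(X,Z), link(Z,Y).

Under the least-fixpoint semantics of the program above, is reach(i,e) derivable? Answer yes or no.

round 1: derive reach(c,h) via R0 from edge(c,h)
round 1: derive reach(c,i) via R0 from edge(c,i)
round 1: derive reach(c,j) via R0 from edge(c,j)
round 1: derive reach(d,d) via R0 from edge(d,d)
round 1: derive reach(d,g) via R0 from edge(d,g)
round 1: derive reach(d,i) via R0 from edge(d,i)
round 1: derive reach(e,e) via R0 from edge(e,e)
round 1: derive reach(e,f) via R0 from edge(e,f)
round 1: derive reach(f,c) via R0 from edge(f,c)
round 1: derive reach(f,d) via R0 from edge(f,d)
round 1: derive reach(g,c) via R0 from edge(g,c)
round 1: derive reach(g,d) via R0 from edge(g,d)
round 1: derive reach(h,d) via R0 from edge(h,d)
round 1: derive reach(j,d) via R0 from edge(j,d)
round 1: derive reach(j,f) via R0 from edge(j,f)
round 1: derive reach(c,c) via R2 from edge(c,h), link(h,c)
round 1: derive reach(c,e) via R2 from edge(c,j), link(j,e)
round 1: derive reach(c,g) via R2 from edge(c,i), link(i,g)
round 1: derive reach(d,c) via R2 from edge(d,i), link(i,c)
round 2: derive reach(c,d) via R1 from reach(c,g), reach(g,d)
round 2: derive reach(c,f) via R1 from reach(c,e), reach(e,f)
round 2: derive reach(d,e) via R1 from reach(d,c), reach(c,e)
round 2: derive reach(d,h) via R1 from reach(d,c), reach(c,h)
round 2: derive reach(d,j) via R1 from reach(d,c), reach(c,j)
round 2: derive reach(e,c) via R1 from reach(e,f), reach(f,c)
round 2: derive reach(e,d) via R1 from reach(e,f), reach(f,d)
round 2: derive reach(f,e) via R1 from reach(f,c), reach(c,e)
round 2: derive reach(f,g) via R1 from reach(f,c), reach(c,g)
round 2: derive reach(f,h) via R1 from reach(f,c), reach(c,h)
round 2: derive reach(f,i) via R1 from reach(f,c), reach(c,i)
round 2: derive reach(f,j) via R1 from reach(f,c), reach(c,j)
round 2: derive reach(g,e) via R1 from reach(g,c), reach(c,e)
round 2: derive reach(g,g) via R1 from reach(g,c), reach(c,g)
round 2: derive reach(g,h) via R1 from reach(g,c), reach(c,h)
round 2: derive reach(g,i) via R1 from reach(g,c), reach(c,i)
round 2: derive reach(g,j) via R1 from reach(g,c), reach(c,j)
round 2: derive reach(h,c) via R1 from reach(h,d), reach(d,c)
round 2: derive reach(h,g) via R1 from reach(h,d), reach(d,g)
round 2: derive reach(h,i) via R1 from reach(h,d), reach(d,i)
round 2: derive reach(j,c) via R1 from reach(j,d), reach(d,c)
round 2: derive reach(j,g) via R1 from reach(j,d), reach(d,g)
round 2: derive reach(j,i) via R1 from reach(j,d), reach(d,i)
round 3: derive reach(d,f) via R1 from reach(d,c), reach(c,f)
round 3: derive reach(e,g) via R1 from reach(e,c), reach(c,g)
round 3: derive reach(e,h) via R1 from reach(e,c), reach(c,h)
round 3: derive reach(e,i) via R1 from reach(e,c), reach(c,i)
round 3: derive reach(e,j) via R1 from reach(e,c), reach(c,j)
round 3: derive reach(f,f) via R1 from reach(f,c), reach(c,f)
round 3: derive reach(g,f) via R1 from reach(g,c), reach(c,f)
round 3: derive reach(h,e) via R1 from reach(h,c), reach(c,e)
round 3: derive reach(h,f) via R1 from reach(h,c), reach(c,f)
round 3: derive reach(h,h) via R1 from reach(h,c), reach(c,h)
round 3: derive reach(h,j) via R1 from reach(h,c), reach(c,j)
round 3: derive reach(j,e) via R1 from reach(j,c), reach(c,e)
round 3: derive reach(j,h) via R1 from reach(j,c), reach(c,h)
round 3: derive reach(j,j) via R1 from reach(j,c), reach(c,j)

no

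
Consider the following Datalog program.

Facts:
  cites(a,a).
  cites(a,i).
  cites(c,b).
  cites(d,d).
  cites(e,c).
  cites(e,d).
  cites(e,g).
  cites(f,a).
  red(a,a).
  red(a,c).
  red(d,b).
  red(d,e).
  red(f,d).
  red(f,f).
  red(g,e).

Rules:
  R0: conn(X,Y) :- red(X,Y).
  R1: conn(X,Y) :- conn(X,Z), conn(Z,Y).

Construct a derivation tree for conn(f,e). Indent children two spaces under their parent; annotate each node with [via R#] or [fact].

round 1: derive conn(a,a) via R0 from red(a,a)
round 1: derive conn(a,c) via R0 from red(a,c)
round 1: derive conn(d,b) via R0 from red(d,b)
round 1: derive conn(d,e) via R0 from red(d,e)
round 1: derive conn(f,d) via R0 from red(f,d)
round 1: derive conn(f,f) via R0 from red(f,f)
round 1: derive conn(g,e) via R0 from red(g,e)
round 2: derive conn(f,b) via R1 from conn(f,d), conn(d,b)
round 2: derive conn(f,e) via R1 from conn(f,d), conn(d,e)

conn(f,e)  [via R1]
  conn(f,d)  [via R0]
    red(f,d)  [fact]
  conn(d,e)  [via R0]
    red(d,e)  [fact]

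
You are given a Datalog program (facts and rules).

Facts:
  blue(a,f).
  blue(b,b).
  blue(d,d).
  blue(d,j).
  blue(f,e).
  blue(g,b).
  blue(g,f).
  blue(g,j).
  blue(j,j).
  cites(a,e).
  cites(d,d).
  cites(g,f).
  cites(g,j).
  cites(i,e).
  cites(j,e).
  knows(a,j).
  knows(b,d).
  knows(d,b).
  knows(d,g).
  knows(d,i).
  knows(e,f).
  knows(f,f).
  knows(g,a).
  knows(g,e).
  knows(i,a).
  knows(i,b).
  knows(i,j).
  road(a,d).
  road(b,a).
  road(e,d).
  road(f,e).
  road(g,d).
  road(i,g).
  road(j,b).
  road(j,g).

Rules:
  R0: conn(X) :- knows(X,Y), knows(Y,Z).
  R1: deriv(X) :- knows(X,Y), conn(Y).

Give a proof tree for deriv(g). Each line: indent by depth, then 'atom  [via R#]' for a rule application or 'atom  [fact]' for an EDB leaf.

deriv(g)  [via R1]
  knows(g,e)  [fact]
  conn(e)  [via R0]
    knows(e,f)  [fact]
    knows(f,f)  [fact]

round 1: derive conn(b) via R0 from knows(b,d), knows(d,b)
round 1: derive conn(d) via R0 from knows(d,b), knows(b,d)
round 1: derive conn(e) via R0 from knows(e,f), knows(f,f)
round 1: derive conn(f) via R0 from knows(f,f), knows(f,f)
round 1: derive conn(g) via R0 from knows(g,a), knows(a,j)
round 1: derive conn(i) via R0 from knows(i,a), knows(a,j)
round 2: derive deriv(b) via R1 from knows(b,d), conn(d)
round 2: derive deriv(d) via R1 from knows(d,b), conn(b)
round 2: derive deriv(e) via R1 from knows(e,f), conn(f)
round 2: derive deriv(f) via R1 from knows(f,f), conn(f)
round 2: derive deriv(g) via R1 from knows(g,e), conn(e)
round 2: derive deriv(i) via R1 from knows(i,b), conn(b)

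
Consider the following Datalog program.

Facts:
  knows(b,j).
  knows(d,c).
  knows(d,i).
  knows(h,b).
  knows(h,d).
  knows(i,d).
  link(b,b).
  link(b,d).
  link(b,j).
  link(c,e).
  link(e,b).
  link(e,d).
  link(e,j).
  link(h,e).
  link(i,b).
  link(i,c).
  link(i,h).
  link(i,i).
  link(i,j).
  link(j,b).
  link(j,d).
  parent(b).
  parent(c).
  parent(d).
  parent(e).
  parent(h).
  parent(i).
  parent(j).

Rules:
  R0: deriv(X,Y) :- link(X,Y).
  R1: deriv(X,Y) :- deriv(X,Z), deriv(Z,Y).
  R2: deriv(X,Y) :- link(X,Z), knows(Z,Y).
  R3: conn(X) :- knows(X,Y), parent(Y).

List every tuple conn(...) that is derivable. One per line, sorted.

round 1: derive conn(b) via R3 from knows(b,j), parent(j)
round 1: derive conn(d) via R3 from knows(d,c), parent(c)
round 1: derive conn(h) via R3 from knows(h,b), parent(b)
round 1: derive conn(i) via R3 from knows(i,d), parent(d)

conn(b)
conn(d)
conn(h)
conn(i)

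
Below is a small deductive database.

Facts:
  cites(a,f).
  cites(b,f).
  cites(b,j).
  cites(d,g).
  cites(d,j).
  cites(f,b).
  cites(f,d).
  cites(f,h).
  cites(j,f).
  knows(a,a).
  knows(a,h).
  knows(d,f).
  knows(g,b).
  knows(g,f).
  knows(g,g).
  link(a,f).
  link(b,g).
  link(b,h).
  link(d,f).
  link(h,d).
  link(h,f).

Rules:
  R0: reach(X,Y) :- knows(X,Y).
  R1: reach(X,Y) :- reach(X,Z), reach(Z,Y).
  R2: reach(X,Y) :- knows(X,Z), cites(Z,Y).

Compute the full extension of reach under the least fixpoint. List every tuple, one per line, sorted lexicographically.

reach(a,a)
reach(a,f)
reach(a,h)
reach(d,b)
reach(d,d)
reach(d,f)
reach(d,h)
reach(g,b)
reach(g,d)
reach(g,f)
reach(g,g)
reach(g,h)
reach(g,j)

round 1: derive reach(a,a) via R0 from knows(a,a)
round 1: derive reach(a,h) via R0 from knows(a,h)
round 1: derive reach(d,f) via R0 from knows(d,f)
round 1: derive reach(g,b) via R0 from knows(g,b)
round 1: derive reach(g,f) via R0 from knows(g,f)
round 1: derive reach(g,g) via R0 from knows(g,g)
round 1: derive reach(a,f) via R2 from knows(a,a), cites(a,f)
round 1: derive reach(d,b) via R2 from knows(d,f), cites(f,b)
round 1: derive reach(d,d) via R2 from knows(d,f), cites(f,d)
round 1: derive reach(d,h) via R2 from knows(d,f), cites(f,h)
round 1: derive reach(g,d) via R2 from knows(g,f), cites(f,d)
round 1: derive reach(g,h) via R2 from knows(g,f), cites(f,h)
round 1: derive reach(g,j) via R2 from knows(g,b), cites(b,j)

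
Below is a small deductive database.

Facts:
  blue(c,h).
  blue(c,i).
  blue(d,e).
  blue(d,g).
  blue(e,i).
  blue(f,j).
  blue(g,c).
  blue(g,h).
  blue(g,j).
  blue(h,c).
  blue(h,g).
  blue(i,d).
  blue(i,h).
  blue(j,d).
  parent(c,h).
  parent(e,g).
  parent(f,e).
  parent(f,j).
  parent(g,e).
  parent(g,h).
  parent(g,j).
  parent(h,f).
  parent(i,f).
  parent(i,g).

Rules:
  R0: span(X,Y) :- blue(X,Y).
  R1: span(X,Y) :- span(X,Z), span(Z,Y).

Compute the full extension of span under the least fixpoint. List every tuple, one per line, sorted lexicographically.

span(c,c)
span(c,d)
span(c,e)
span(c,g)
span(c,h)
span(c,i)
span(c,j)
span(d,c)
span(d,d)
span(d,e)
span(d,g)
span(d,h)
span(d,i)
span(d,j)
span(e,c)
span(e,d)
span(e,e)
span(e,g)
span(e,h)
span(e,i)
span(e,j)
span(f,c)
span(f,d)
span(f,e)
span(f,g)
span(f,h)
span(f,i)
span(f,j)
span(g,c)
span(g,d)
span(g,e)
span(g,g)
span(g,h)
span(g,i)
span(g,j)
span(h,c)
span(h,d)
span(h,e)
span(h,g)
span(h,h)
span(h,i)
span(h,j)
span(i,c)
span(i,d)
span(i,e)
span(i,g)
span(i,h)
span(i,i)
span(i,j)
span(j,c)
span(j,d)
span(j,e)
span(j,g)
span(j,h)
span(j,i)
span(j,j)

round 1: derive span(c,h) via R0 from blue(c,h)
round 1: derive span(c,i) via R0 from blue(c,i)
round 1: derive span(d,e) via R0 from blue(d,e)
round 1: derive span(d,g) via R0 from blue(d,g)
round 1: derive span(e,i) via R0 from blue(e,i)
round 1: derive span(f,j) via R0 from blue(f,j)
round 1: derive span(g,c) via R0 from blue(g,c)
round 1: derive span(g,h) via R0 from blue(g,h)
round 1: derive span(g,j) via R0 from blue(g,j)
round 1: derive span(h,c) via R0 from blue(h,c)
round 1: derive span(h,g) via R0 from blue(h,g)
round 1: derive span(i,d) via R0 from blue(i,d)
round 1: derive span(i,h) via R0 from blue(i,h)
round 1: derive span(j,d) via R0 from blue(j,d)
round 2: derive span(c,c) via R1 from span(c,h), span(h,c)
round 2: derive span(c,d) via R1 from span(c,i), span(i,d)
round 2: derive span(c,g) via R1 from span(c,h), span(h,g)
round 2: derive span(d,c) via R1 from span(d,g), span(g,c)
round 2: derive span(d,h) via R1 from span(d,g), span(g,h)
round 2: derive span(d,i) via R1 from span(d,e), span(e,i)
round 2: derive span(d,j) via R1 from span(d,g), span(g,j)
round 2: derive span(e,d) via R1 from span(e,i), span(i,d)
round 2: derive span(e,h) via R1 from span(e,i), span(i,h)
round 2: derive span(f,d) via R1 from span(f,j), span(j,d)
round 2: derive span(g,d) via R1 from span(g,j), span(j,d)
round 2: derive span(g,g) via R1 from span(g,h), span(h,g)
round 2: derive span(g,i) via R1 from span(g,c), span(c,i)
round 2: derive span(h,h) via R1 from span(h,c), span(c,h)
round 2: derive span(h,i) via R1 from span(h,c), span(c,i)
round 2: derive span(h,j) via R1 from span(h,g), span(g,j)
round 2: derive span(i,c) via R1 from span(i,h), span(h,c)
round 2: derive span(i,e) via R1 from span(i,d), span(d,e)
round 2: derive span(i,g) via R1 from span(i,d), span(d,g)
round 2: derive span(j,e) via R1 from span(j,d), span(d,e)
round 2: derive span(j,g) via R1 from span(j,d), span(d,g)
round 3: derive span(c,e) via R1 from span(c,d), span(d,e)
round 3: derive span(c,j) via R1 from span(c,d), span(d,j)
round 3: derive span(d,d) via R1 from span(d,c), span(c,d)
round 3: derive span(e,c) via R1 from span(e,d), span(d,c)
round 3: derive span(e,e) via R1 from span(e,d), span(d,e)
round 3: derive span(e,g) via R1 from span(e,d), span(d,g)
round 3: derive span(e,j) via R1 from span(e,d), span(d,j)
round 3: derive span(f,c) via R1 from span(f,d), span(d,c)
round 3: derive span(f,e) via R1 from span(f,d), span(d,e)
round 3: derive span(f,g) via R1 from span(f,d), span(d,g)
round 3: derive span(f,h) via R1 from span(f,d), span(d,h)
round 3: derive span(f,i) via R1 from span(f,d), span(d,i)
round 3: derive span(g,e) via R1 from span(g,d), span(d,e)
round 3: derive span(h,d) via R1 from span(h,c), span(c,d)
round 3: derive span(h,e) via R1 from span(h,i), span(i,e)
round 3: derive span(i,i) via R1 from span(i,c), span(c,i)
round 3: derive span(i,j) via R1 from span(i,d), span(d,j)
round 3: derive span(j,c) via R1 from span(j,d), span(d,c)
round 3: derive span(j,h) via R1 from span(j,d), span(d,h)
round 3: derive span(j,i) via R1 from span(j,d), span(d,i)
round 3: derive span(j,j) via R1 from span(j,d), span(d,j)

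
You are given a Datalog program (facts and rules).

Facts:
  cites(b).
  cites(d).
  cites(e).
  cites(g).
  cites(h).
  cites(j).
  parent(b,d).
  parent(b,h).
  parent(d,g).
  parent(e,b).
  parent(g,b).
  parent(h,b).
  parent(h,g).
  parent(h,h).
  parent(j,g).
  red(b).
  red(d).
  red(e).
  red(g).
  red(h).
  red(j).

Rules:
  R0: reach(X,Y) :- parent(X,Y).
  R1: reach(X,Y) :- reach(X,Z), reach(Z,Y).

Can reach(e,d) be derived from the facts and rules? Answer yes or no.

round 1: derive reach(b,d) via R0 from parent(b,d)
round 1: derive reach(b,h) via R0 from parent(b,h)
round 1: derive reach(d,g) via R0 from parent(d,g)
round 1: derive reach(e,b) via R0 from parent(e,b)
round 1: derive reach(g,b) via R0 from parent(g,b)
round 1: derive reach(h,b) via R0 from parent(h,b)
round 1: derive reach(h,g) via R0 from parent(h,g)
round 1: derive reach(h,h) via R0 from parent(h,h)
round 1: derive reach(j,g) via R0 from parent(j,g)
round 2: derive reach(b,b) via R1 from reach(b,h), reach(h,b)
round 2: derive reach(b,g) via R1 from reach(b,d), reach(d,g)
round 2: derive reach(d,b) via R1 from reach(d,g), reach(g,b)
round 2: derive reach(e,d) via R1 from reach(e,b), reach(b,d)
round 2: derive reach(e,h) via R1 from reach(e,b), reach(b,h)
round 2: derive reach(g,d) via R1 from reach(g,b), reach(b,d)
round 2: derive reach(g,h) via R1 from reach(g,b), reach(b,h)
round 2: derive reach(h,d) via R1 from reach(h,b), reach(b,d)
round 2: derive reach(j,b) via R1 from reach(j,g), reach(g,b)
round 3: derive reach(d,d) via R1 from reach(d,b), reach(b,d)
round 3: derive reach(d,h) via R1 from reach(d,b), reach(b,h)
round 3: derive reach(e,g) via R1 from reach(e,b), reach(b,g)
round 3: derive reach(g,g) via R1 from reach(g,b), reach(b,g)
round 3: derive reach(j,d) via R1 from reach(j,b), reach(b,d)
round 3: derive reach(j,h) via R1 from reach(j,b), reach(b,h)

yes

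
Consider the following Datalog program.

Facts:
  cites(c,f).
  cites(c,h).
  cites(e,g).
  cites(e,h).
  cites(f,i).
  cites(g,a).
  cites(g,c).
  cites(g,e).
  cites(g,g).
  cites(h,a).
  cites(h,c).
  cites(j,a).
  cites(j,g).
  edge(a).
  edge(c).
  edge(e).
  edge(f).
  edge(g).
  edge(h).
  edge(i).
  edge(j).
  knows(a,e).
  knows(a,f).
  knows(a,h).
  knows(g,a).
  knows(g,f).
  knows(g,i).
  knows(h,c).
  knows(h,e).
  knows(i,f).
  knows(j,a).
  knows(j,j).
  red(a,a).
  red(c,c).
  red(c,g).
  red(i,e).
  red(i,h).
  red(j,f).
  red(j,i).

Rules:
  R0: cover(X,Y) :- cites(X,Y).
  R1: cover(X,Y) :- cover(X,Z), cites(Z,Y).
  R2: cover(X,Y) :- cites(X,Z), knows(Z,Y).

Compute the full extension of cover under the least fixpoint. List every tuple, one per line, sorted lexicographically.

round 1: derive cover(c,f) via R0 from cites(c,f)
round 1: derive cover(c,h) via R0 from cites(c,h)
round 1: derive cover(e,g) via R0 from cites(e,g)
round 1: derive cover(e,h) via R0 from cites(e,h)
round 1: derive cover(f,i) via R0 from cites(f,i)
round 1: derive cover(g,a) via R0 from cites(g,a)
round 1: derive cover(g,c) via R0 from cites(g,c)
round 1: derive cover(g,e) via R0 from cites(g,e)
round 1: derive cover(g,g) via R0 from cites(g,g)
round 1: derive cover(h,a) via R0 from cites(h,a)
round 1: derive cover(h,c) via R0 from cites(h,c)
round 1: derive cover(j,a) via R0 from cites(j,a)
round 1: derive cover(j,g) via R0 from cites(j,g)
round 1: derive cover(c,c) via R2 from cites(c,h), knows(h,c)
round 1: derive cover(c,e) via R2 from cites(c,h), knows(h,e)
round 1: derive cover(e,a) via R2 from cites(e,g), knows(g,a)
round 1: derive cover(e,c) via R2 from cites(e,h), knows(h,c)
round 1: derive cover(e,e) via R2 from cites(e,h), knows(h,e)
round 1: derive cover(e,f) via R2 from cites(e,g), knows(g,f)
round 1: derive cover(e,i) via R2 from cites(e,g), knows(g,i)
round 1: derive cover(f,f) via R2 from cites(f,i), knows(i,f)
round 1: derive cover(g,f) via R2 from cites(g,a), knows(a,f)
round 1: derive cover(g,h) via R2 from cites(g,a), knows(a,h)
round 1: derive cover(g,i) via R2 from cites(g,g), knows(g,i)
round 1: derive cover(h,e) via R2 from cites(h,a), knows(a,e)
round 1: derive cover(h,f) via R2 from cites(h,a), knows(a,f)
round 1: derive cover(h,h) via R2 from cites(h,a), knows(a,h)
round 1: derive cover(j,e) via R2 from cites(j,a), knows(a,e)
round 1: derive cover(j,f) via R2 from cites(j,a), knows(a,f)
round 1: derive cover(j,h) via R2 from cites(j,a), knows(a,h)
round 1: derive cover(j,i) via R2 from cites(j,g), knows(g,i)
round 2: derive cover(c,a) via R1 from cover(c,h), cites(h,a)
round 2: derive cover(c,g) via R1 from cover(c,e), cites(e,g)
round 2: derive cover(c,i) via R1 from cover(c,f), cites(f,i)
round 2: derive cover(h,g) via R1 from cover(h,e), cites(e,g)
round 2: derive cover(h,i) via R1 from cover(h,f), cites(f,i)
round 2: derive cover(j,c) via R1 from cover(j,g), cites(g,c)

cover(c,a)
cover(c,c)
cover(c,e)
cover(c,f)
cover(c,g)
cover(c,h)
cover(c,i)
cover(e,a)
cover(e,c)
cover(e,e)
cover(e,f)
cover(e,g)
cover(e,h)
cover(e,i)
cover(f,f)
cover(f,i)
cover(g,a)
cover(g,c)
cover(g,e)
cover(g,f)
cover(g,g)
cover(g,h)
cover(g,i)
cover(h,a)
cover(h,c)
cover(h,e)
cover(h,f)
cover(h,g)
cover(h,h)
cover(h,i)
cover(j,a)
cover(j,c)
cover(j,e)
cover(j,f)
cover(j,g)
cover(j,h)
cover(j,i)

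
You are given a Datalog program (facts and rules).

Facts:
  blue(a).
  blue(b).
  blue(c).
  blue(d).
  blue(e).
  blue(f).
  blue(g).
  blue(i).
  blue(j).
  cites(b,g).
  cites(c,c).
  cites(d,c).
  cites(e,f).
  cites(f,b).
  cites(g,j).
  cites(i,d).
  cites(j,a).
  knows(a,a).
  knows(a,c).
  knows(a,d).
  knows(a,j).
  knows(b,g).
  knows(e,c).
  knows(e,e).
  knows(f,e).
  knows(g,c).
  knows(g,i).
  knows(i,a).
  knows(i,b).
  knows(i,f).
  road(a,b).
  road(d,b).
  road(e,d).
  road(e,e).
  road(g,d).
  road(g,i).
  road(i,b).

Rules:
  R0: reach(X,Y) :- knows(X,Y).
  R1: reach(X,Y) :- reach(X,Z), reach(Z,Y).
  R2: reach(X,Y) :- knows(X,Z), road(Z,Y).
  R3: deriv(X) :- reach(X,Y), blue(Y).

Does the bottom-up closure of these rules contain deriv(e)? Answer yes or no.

yes

round 1: derive reach(a,a) via R0 from knows(a,a)
round 1: derive reach(a,c) via R0 from knows(a,c)
round 1: derive reach(a,d) via R0 from knows(a,d)
round 1: derive reach(a,j) via R0 from knows(a,j)
round 1: derive reach(b,g) via R0 from knows(b,g)
round 1: derive reach(e,c) via R0 from knows(e,c)
round 1: derive reach(e,e) via R0 from knows(e,e)
round 1: derive reach(f,e) via R0 from knows(f,e)
round 1: derive reach(g,c) via R0 from knows(g,c)
round 1: derive reach(g,i) via R0 from knows(g,i)
round 1: derive reach(i,a) via R0 from knows(i,a)
round 1: derive reach(i,b) via R0 from knows(i,b)
round 1: derive reach(i,f) via R0 from knows(i,f)
round 1: derive reach(a,b) via R2 from knows(a,a), road(a,b)
round 1: derive reach(b,d) via R2 from knows(b,g), road(g,d)
round 1: derive reach(b,i) via R2 from knows(b,g), road(g,i)
round 1: derive reach(e,d) via R2 from knows(e,e), road(e,d)
round 1: derive reach(f,d) via R2 from knows(f,e), road(e,d)
round 1: derive reach(g,b) via R2 from knows(g,i), road(i,b)
round 2: derive reach(a,g) via R1 from reach(a,b), reach(b,g)
round 2: derive reach(a,i) via R1 from reach(a,b), reach(b,i)
round 2: derive reach(b,a) via R1 from reach(b,i), reach(i,a)
round 2: derive reach(b,b) via R1 from reach(b,g), reach(g,b)
round 2: derive reach(b,c) via R1 from reach(b,g), reach(g,c)
round 2: derive reach(b,f) via R1 from reach(b,i), reach(i,f)
round 2: derive reach(f,c) via R1 from reach(f,e), reach(e,c)
round 2: derive reach(g,a) via R1 from reach(g,i), reach(i,a)
round 2: derive reach(g,d) via R1 from reach(g,b), reach(b,d)
round 2: derive reach(g,f) via R1 from reach(g,i), reach(i,f)
round 2: derive reach(g,g) via R1 from reach(g,b), reach(b,g)
round 2: derive reach(i,c) via R1 from reach(i,a), reach(a,c)
round 2: derive reach(i,d) via R1 from reach(i,a), reach(a,d)
round 2: derive reach(i,e) via R1 from reach(i,f), reach(f,e)
round 2: derive reach(i,g) via R1 from reach(i,b), reach(b,g)
round 2: derive reach(i,i) via R1 from reach(i,b), reach(b,i)
round 2: derive reach(i,j) via R1 from reach(i,a), reach(a,j)
round 2: derive deriv(a) via R3 from reach(a,a), blue(a)
round 2: derive deriv(b) via R3 from reach(b,d), blue(d)
round 2: derive deriv(e) via R3 from reach(e,c), blue(c)
round 2: derive deriv(f) via R3 from reach(f,d), blue(d)
round 2: derive deriv(g) via R3 from reach(g,b), blue(b)
round 2: derive deriv(i) via R3 from reach(i,a), blue(a)
round 3: derive reach(a,e) via R1 from reach(a,i), reach(i,e)
round 3: derive reach(a,f) via R1 from reach(a,b), reach(b,f)
round 3: derive reach(b,e) via R1 from reach(b,f), reach(f,e)
round 3: derive reach(b,j) via R1 from reach(b,a), reach(a,j)
round 3: derive reach(g,e) via R1 from reach(g,f), reach(f,e)
round 3: derive reach(g,j) via R1 from reach(g,a), reach(a,j)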